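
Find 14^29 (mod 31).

Using repeated squaring:
29 in binary is 11101, i.e. 29 = 16 + 8 + 4 + 1.
14^1 ≡ 14 (mod 31)
14^2 ≡ 14^2 = 196 ≡ 10 (mod 31)
14^4 ≡ 10^2 = 100 ≡ 7 (mod 31)
14^8 ≡ 7^2 = 49 ≡ 18 (mod 31)
14^16 ≡ 18^2 = 324 ≡ 14 (mod 31)
14^29 = 14^16 × 14^8 × 14^4 × 14^1 ≡ 14 × 18 × 7 × 14 (mod 31).
Accumulate the product:
14 × 18 = 252 ≡ 4
4 × 7 = 28
28 × 14 = 392 ≡ 20

20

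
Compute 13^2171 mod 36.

By square-and-multiply:
2171 in binary is 100001111011, i.e. 2171 = 2048 + 64 + 32 + 16 + 8 + 2 + 1.
13^1 ≡ 13 (mod 36)
13^2 ≡ 13^2 = 169 ≡ 25 (mod 36)
13^4 ≡ 25^2 = 625 ≡ 13 (mod 36)
13^8 ≡ 13^2 = 169 ≡ 25 (mod 36)
13^16 ≡ 25^2 = 625 ≡ 13 (mod 36)
13^32 ≡ 13^2 = 169 ≡ 25 (mod 36)
13^64 ≡ 25^2 = 625 ≡ 13 (mod 36)
13^128 ≡ 13^2 = 169 ≡ 25 (mod 36)
13^256 ≡ 25^2 = 625 ≡ 13 (mod 36)
13^512 ≡ 13^2 = 169 ≡ 25 (mod 36)
13^1024 ≡ 25^2 = 625 ≡ 13 (mod 36)
13^2048 ≡ 13^2 = 169 ≡ 25 (mod 36)
13^2171 = 13^2048 × 13^64 × 13^32 × 13^16 × 13^8 × 13^2 × 13^1 ≡ 25 × 13 × 25 × 13 × 25 × 25 × 13 (mod 36).
Accumulate the product:
25 × 13 = 325 ≡ 1
1 × 25 = 25
25 × 13 = 325 ≡ 1
1 × 25 = 25
25 × 25 = 625 ≡ 13
13 × 13 = 169 ≡ 25

25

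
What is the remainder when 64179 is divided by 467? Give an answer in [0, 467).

64179 = 137*467 + 200, so 64179 ≡ 200 (mod 467).

200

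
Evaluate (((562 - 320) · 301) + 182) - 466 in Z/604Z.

562 - 320 = 242
242 · 301 = 72842 ≡ 362 (mod 604)
362 + 182 = 544
544 - 466 = 78

78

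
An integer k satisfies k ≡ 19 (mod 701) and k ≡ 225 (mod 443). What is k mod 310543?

212422

701⁻¹ mod 443: 701·352 ≡ 1 (mod 443), so 701⁻¹ ≡ 352.
k = 19 + 701·((225 − 19)·352 mod 443) = 19 + 701·303 = 212422.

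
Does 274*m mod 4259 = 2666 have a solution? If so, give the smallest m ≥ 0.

2590

gcd(274, 4259) = 1, so a unique solution mod 4259 exists.
274⁻¹ ≡ 886 (mod 4259).
m ≡ 886*2666 ≡ 2590 (mod 4259).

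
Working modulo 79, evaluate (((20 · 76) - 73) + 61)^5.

59

20 · 76 = 1520 ≡ 19 (mod 79)
19 - 73 = -54 ≡ 25 (mod 79)
25 + 61 = 86 ≡ 7 (mod 79)
(7)^5 ≡ 59 (mod 79)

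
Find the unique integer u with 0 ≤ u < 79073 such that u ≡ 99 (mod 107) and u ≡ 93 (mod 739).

107⁻¹ mod 739: 107·518 ≡ 1 (mod 739), so 107⁻¹ ≡ 518.
u = 99 + 107·((93 − 99)·518 mod 739) = 99 + 107·587 = 62908.

62908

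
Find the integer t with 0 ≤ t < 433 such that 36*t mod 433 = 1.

421

433 = 12·36 + 1
36 = 36·1 + 0
gcd(36, 433) = 1, so the inverse exists.
Bézout: 1 = 1·433 − 12·36.
So 36⁻¹ ≡ −12 ≡ 421 (mod 433).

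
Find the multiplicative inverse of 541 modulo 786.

786 = 1*541 + 245
541 = 2*245 + 51
245 = 4*51 + 41
51 = 1*41 + 10
41 = 4*10 + 1
10 = 10*1 + 0
gcd(541, 786) = 1, so the inverse exists.
Back-substitute for 1:
1 = 1*41 − 4*10
  = −4*51 + 5*41
  = 5*245 − 24*51
  = −24*541 + 53*245
  = 53*786 − 77*541
So 541⁻¹ ≡ −77 ≡ 709 (mod 786).

709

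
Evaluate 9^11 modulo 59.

15

9^1 ≡ 9 (mod 59)
9^2 ≡ 9^2 = 81 ≡ 22 (mod 59)
9^4 ≡ 22^2 = 484 ≡ 12 (mod 59)
9^8 ≡ 12^2 = 144 ≡ 26 (mod 59)
9^11 = 9^8 · 9^2 · 9^1 ≡ 26 · 22 · 9 (mod 59).
Accumulate the product:
26 · 22 = 572 ≡ 41
41 · 9 = 369 ≡ 15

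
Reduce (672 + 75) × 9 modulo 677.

672 + 75 = 747 ≡ 70 (mod 677)
70 × 9 = 630

630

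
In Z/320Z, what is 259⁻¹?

299

By the extended Euclidean algorithm:
320 = 1*259 + 61
259 = 4*61 + 15
61 = 4*15 + 1
15 = 15*1 + 0
gcd(259, 320) = 1, so the inverse exists.
Bézout: 1 = 17*320 − 21*259.
So 259⁻¹ ≡ −21 ≡ 299 (mod 320).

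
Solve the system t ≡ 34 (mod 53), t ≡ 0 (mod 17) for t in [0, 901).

34

53⁻¹ mod 17: 53*9 ≡ 1 (mod 17), so 53⁻¹ ≡ 9.
t = 34 + 53*((0 − 34)*9 mod 17) = 34 + 53*0 = 34.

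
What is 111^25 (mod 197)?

Compute successive squares:
111^1 ≡ 111 (mod 197)
111^2 ≡ 111^2 = 12321 ≡ 107 (mod 197)
111^4 ≡ 107^2 = 11449 ≡ 23 (mod 197)
111^8 ≡ 23^2 = 529 ≡ 135 (mod 197)
111^16 ≡ 135^2 = 18225 ≡ 101 (mod 197)
111^25 = 111^16 · 111^8 · 111^1 ≡ 101 · 135 · 111 (mod 197).
Accumulate the product:
101 · 135 = 13635 ≡ 42
42 · 111 = 4662 ≡ 131

131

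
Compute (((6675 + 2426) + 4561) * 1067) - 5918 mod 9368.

4196

6675 + 2426 = 9101
9101 + 4561 = 13662 ≡ 4294 (mod 9368)
4294 * 1067 = 4581698 ≡ 746 (mod 9368)
746 - 5918 = -5172 ≡ 4196 (mod 9368)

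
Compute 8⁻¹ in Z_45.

17

By the extended Euclidean algorithm:
45 = 5×8 + 5
8 = 1×5 + 3
5 = 1×3 + 2
3 = 1×2 + 1
2 = 2×1 + 0
gcd(8, 45) = 1, so the inverse exists.
Bézout: 1 = −3×45 + 17×8.
So 8⁻¹ ≡ 17 (mod 45).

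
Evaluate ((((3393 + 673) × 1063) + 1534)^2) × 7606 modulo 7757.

836

3393 + 673 = 4066
4066 × 1063 = 4322158 ≡ 1509 (mod 7757)
1509 + 1534 = 3043
(3043)^2 ≡ 5748 (mod 7757)
5748 × 7606 = 43719288 ≡ 836 (mod 7757)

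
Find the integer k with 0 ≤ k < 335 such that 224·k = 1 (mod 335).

By the extended Euclidean algorithm:
335 = 1·224 + 111
224 = 2·111 + 2
111 = 55·2 + 1
2 = 2·1 + 0
gcd(224, 335) = 1, so the inverse exists.
Bézout: 1 = 111·335 − 166·224.
So 224⁻¹ ≡ −166 ≡ 169 (mod 335).

169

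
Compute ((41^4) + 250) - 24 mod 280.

227

(41)^4 ≡ 1 (mod 280)
1 + 250 = 251
251 - 24 = 227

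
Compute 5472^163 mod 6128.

163 in binary is 10100011, i.e. 163 = 128 + 32 + 2 + 1.
5472^1 ≡ 5472 (mod 6128)
5472^2 ≡ 5472^2 = 29942784 ≡ 1376 (mod 6128)
5472^4 ≡ 1376^2 = 1893376 ≡ 5952 (mod 6128)
5472^8 ≡ 5952^2 = 35426304 ≡ 336 (mod 6128)
5472^16 ≡ 336^2 = 112896 ≡ 2592 (mod 6128)
5472^32 ≡ 2592^2 = 6718464 ≡ 2176 (mod 6128)
5472^64 ≡ 2176^2 = 4734976 ≡ 4160 (mod 6128)
5472^128 ≡ 4160^2 = 17305600 ≡ 128 (mod 6128)
5472^163 = 5472^128 × 5472^32 × 5472^2 × 5472^1 ≡ 128 × 2176 × 1376 × 5472 (mod 6128).
Accumulate the product:
128 × 2176 = 278528 ≡ 2768
2768 × 1376 = 3808768 ≡ 3280
3280 × 5472 = 17948160 ≡ 5376

5376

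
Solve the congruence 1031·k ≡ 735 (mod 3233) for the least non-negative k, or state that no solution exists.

gcd(1031, 3233) = 1, so a unique solution mod 3233 exists.
1031⁻¹ ≡ 254 (mod 3233).
k ≡ 254·735 ≡ 2409 (mod 3233).

2409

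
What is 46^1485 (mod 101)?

46^1 ≡ 46 (mod 101)
46^2 ≡ 46^2 = 2116 ≡ 96 (mod 101)
46^4 ≡ 96^2 = 9216 ≡ 25 (mod 101)
46^8 ≡ 25^2 = 625 ≡ 19 (mod 101)
46^16 ≡ 19^2 = 361 ≡ 58 (mod 101)
46^32 ≡ 58^2 = 3364 ≡ 31 (mod 101)
46^64 ≡ 31^2 = 961 ≡ 52 (mod 101)
46^128 ≡ 52^2 = 2704 ≡ 78 (mod 101)
46^256 ≡ 78^2 = 6084 ≡ 24 (mod 101)
46^512 ≡ 24^2 = 576 ≡ 71 (mod 101)
46^1024 ≡ 71^2 = 5041 ≡ 92 (mod 101)
46^1485 = 46^1024 · 46^256 · 46^128 · 46^64 · 46^8 · 46^4 · 46^1 ≡ 92 · 24 · 78 · 52 · 19 · 25 · 46 (mod 101).
Accumulate the product:
92 · 24 = 2208 ≡ 87
87 · 78 = 6786 ≡ 19
19 · 52 = 988 ≡ 79
79 · 19 = 1501 ≡ 87
87 · 25 = 2175 ≡ 54
54 · 46 = 2484 ≡ 60

60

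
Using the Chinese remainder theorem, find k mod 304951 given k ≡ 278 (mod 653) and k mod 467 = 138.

114553

653⁻¹ mod 467: 653·349 ≡ 1 (mod 467), so 653⁻¹ ≡ 349.
k = 278 + 653·((138 − 278)·349 mod 467) = 278 + 653·175 = 114553.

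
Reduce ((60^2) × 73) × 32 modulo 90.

(60)^2 ≡ 0 (mod 90)
0 × 73 = 0
0 × 32 = 0

0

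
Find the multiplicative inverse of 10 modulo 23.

Run the extended Euclidean algorithm:
23 = 2×10 + 3
10 = 3×3 + 1
3 = 3×1 + 0
gcd(10, 23) = 1, so the inverse exists.
Back-substitute for 1:
1 = 1×10 − 3×3
  = −3×23 + 7×10
So 10⁻¹ ≡ 7 (mod 23).

7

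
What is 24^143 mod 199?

Using repeated squaring:
143 in binary is 10001111, i.e. 143 = 128 + 8 + 4 + 2 + 1.
24^1 ≡ 24 (mod 199)
24^2 ≡ 24^2 = 576 ≡ 178 (mod 199)
24^4 ≡ 178^2 = 31684 ≡ 43 (mod 199)
24^8 ≡ 43^2 = 1849 ≡ 58 (mod 199)
24^16 ≡ 58^2 = 3364 ≡ 180 (mod 199)
24^32 ≡ 180^2 = 32400 ≡ 162 (mod 199)
24^64 ≡ 162^2 = 26244 ≡ 175 (mod 199)
24^128 ≡ 175^2 = 30625 ≡ 178 (mod 199)
24^143 = 24^128 * 24^8 * 24^4 * 24^2 * 24^1 ≡ 178 * 58 * 43 * 178 * 24 (mod 199).
Accumulate the product:
178 * 58 = 10324 ≡ 175
175 * 43 = 7525 ≡ 162
162 * 178 = 28836 ≡ 180
180 * 24 = 4320 ≡ 141

141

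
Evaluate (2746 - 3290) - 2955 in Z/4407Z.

908

2746 - 3290 = -544 ≡ 3863 (mod 4407)
3863 - 2955 = 908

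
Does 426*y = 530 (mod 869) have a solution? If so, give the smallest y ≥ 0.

gcd(426, 869) = 1, so a unique solution mod 869 exists.
426⁻¹ ≡ 51 (mod 869).
y ≡ 51*530 ≡ 91 (mod 869).

91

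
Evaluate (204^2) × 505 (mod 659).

570

(204)^2 ≡ 99 (mod 659)
99 × 505 = 49995 ≡ 570 (mod 659)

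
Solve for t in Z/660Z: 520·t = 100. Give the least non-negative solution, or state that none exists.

4

gcd(520, 660) = 20, and 20 | 100, so solutions exist.
Divide through by 20: 26·t ≡ 5 mod 33.
26⁻¹ ≡ 14 (mod 33).
t ≡ 14·5 ≡ 4 (mod 33).
The smallest non-negative solution is t = 4.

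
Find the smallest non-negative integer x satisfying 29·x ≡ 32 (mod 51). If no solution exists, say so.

31

gcd(29, 51) = 1, so a unique solution mod 51 exists.
29⁻¹ ≡ 44 (mod 51).
x ≡ 44·32 ≡ 31 (mod 51).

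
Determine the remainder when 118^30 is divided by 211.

148

30 in binary is 11110, i.e. 30 = 16 + 8 + 4 + 2.
118^1 ≡ 118 (mod 211)
118^2 ≡ 118^2 = 13924 ≡ 209 (mod 211)
118^4 ≡ 209^2 = 43681 ≡ 4 (mod 211)
118^8 ≡ 4^2 = 16 (mod 211)
118^16 ≡ 16^2 = 256 ≡ 45 (mod 211)
118^30 = 118^16 · 118^8 · 118^4 · 118^2 ≡ 45 · 16 · 4 · 209 (mod 211).
Accumulate the product:
45 · 16 = 720 ≡ 87
87 · 4 = 348 ≡ 137
137 · 209 = 28633 ≡ 148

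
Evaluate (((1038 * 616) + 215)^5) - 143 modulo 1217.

1038 * 616 = 639408 ≡ 483 (mod 1217)
483 + 215 = 698
(698)^5 ≡ 181 (mod 1217)
181 - 143 = 38

38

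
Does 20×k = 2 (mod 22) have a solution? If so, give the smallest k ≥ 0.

gcd(20, 22) = 2, and 2 | 2, so solutions exist.
Divide through by 2: 10×k mod 11 = 1.
10⁻¹ ≡ 10 (mod 11).
k ≡ 10×1 ≡ 10 (mod 11).
The smallest non-negative solution is k = 10.

10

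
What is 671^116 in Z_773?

91

Using repeated squaring:
116 in binary is 1110100, i.e. 116 = 64 + 32 + 16 + 4.
671^1 ≡ 671 (mod 773)
671^2 ≡ 671^2 = 450241 ≡ 355 (mod 773)
671^4 ≡ 355^2 = 126025 ≡ 26 (mod 773)
671^8 ≡ 26^2 = 676 (mod 773)
671^16 ≡ 676^2 = 456976 ≡ 133 (mod 773)
671^32 ≡ 133^2 = 17689 ≡ 683 (mod 773)
671^64 ≡ 683^2 = 466489 ≡ 370 (mod 773)
671^116 = 671^64 * 671^32 * 671^16 * 671^4 ≡ 370 * 683 * 133 * 26 (mod 773).
Accumulate the product:
370 * 683 = 252710 ≡ 712
712 * 133 = 94696 ≡ 390
390 * 26 = 10140 ≡ 91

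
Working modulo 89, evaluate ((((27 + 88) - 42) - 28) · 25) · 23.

65

27 + 88 = 115 ≡ 26 (mod 89)
26 - 42 = -16 ≡ 73 (mod 89)
73 - 28 = 45
45 · 25 = 1125 ≡ 57 (mod 89)
57 · 23 = 1311 ≡ 65 (mod 89)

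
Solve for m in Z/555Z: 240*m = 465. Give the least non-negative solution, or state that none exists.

32

gcd(240, 555) = 15, and 15 | 465, so solutions exist.
Divide through by 15: 16*m ≡ 31 (mod 37).
16⁻¹ ≡ 7 (mod 37).
m ≡ 7*31 ≡ 32 (mod 37).
The smallest non-negative solution is m = 32.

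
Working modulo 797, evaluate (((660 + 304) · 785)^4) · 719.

660 + 304 = 964 ≡ 167 (mod 797)
167 · 785 = 131095 ≡ 387 (mod 797)
(387)^4 ≡ 504 (mod 797)
504 · 719 = 362376 ≡ 538 (mod 797)

538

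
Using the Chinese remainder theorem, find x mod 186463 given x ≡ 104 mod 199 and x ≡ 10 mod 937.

62789

199⁻¹ mod 937: 199×824 ≡ 1 (mod 937), so 199⁻¹ ≡ 824.
x = 104 + 199×((10 − 104)×824 mod 937) = 104 + 199×315 = 62789.
Check: 62789 mod 199 = 104, 62789 mod 937 = 10. ✓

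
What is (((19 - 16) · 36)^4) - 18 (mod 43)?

17

19 - 16 = 3
3 · 36 = 108 ≡ 22 (mod 43)
(22)^4 ≡ 35 (mod 43)
35 - 18 = 17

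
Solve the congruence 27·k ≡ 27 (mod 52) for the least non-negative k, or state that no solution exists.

1

gcd(27, 52) = 1, so a unique solution mod 52 exists.
27⁻¹ ≡ 27 (mod 52).
k ≡ 27·27 ≡ 1 (mod 52).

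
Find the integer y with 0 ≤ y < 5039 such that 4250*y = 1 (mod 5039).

760

5039 = 1·4250 + 789
4250 = 5·789 + 305
789 = 2·305 + 179
305 = 1·179 + 126
179 = 1·126 + 53
126 = 2·53 + 20
53 = 2·20 + 13
20 = 1·13 + 7
13 = 1·7 + 6
7 = 1·6 + 1
6 = 6·1 + 0
gcd(4250, 5039) = 1, so the inverse exists.
Bézout: 1 = −641·5039 + 760·4250.
So 4250⁻¹ ≡ 760 (mod 5039).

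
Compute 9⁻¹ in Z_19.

17

Apply the Euclidean algorithm and back-substitute:
19 = 2·9 + 1
9 = 9·1 + 0
gcd(9, 19) = 1, so the inverse exists.
Bézout: 1 = 1·19 − 2·9.
So 9⁻¹ ≡ −2 ≡ 17 (mod 19).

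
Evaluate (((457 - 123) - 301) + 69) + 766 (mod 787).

457 - 123 = 334
334 - 301 = 33
33 + 69 = 102
102 + 766 = 868 ≡ 81 (mod 787)

81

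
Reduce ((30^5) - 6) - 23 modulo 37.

36

(30)^5 ≡ 28 (mod 37)
28 - 6 = 22
22 - 23 = -1 ≡ 36 (mod 37)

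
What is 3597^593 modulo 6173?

3735

3597^1 ≡ 3597 (mod 6173)
3597^2 ≡ 3597^2 = 12938409 ≡ 5974 (mod 6173)
3597^4 ≡ 5974^2 = 35688676 ≡ 2563 (mod 6173)
3597^8 ≡ 2563^2 = 6568969 ≡ 897 (mod 6173)
3597^16 ≡ 897^2 = 804609 ≡ 2119 (mod 6173)
3597^32 ≡ 2119^2 = 4490161 ≡ 2390 (mod 6173)
3597^64 ≡ 2390^2 = 5712100 ≡ 2075 (mod 6173)
3597^128 ≡ 2075^2 = 4305625 ≡ 3044 (mod 6173)
3597^256 ≡ 3044^2 = 9265936 ≡ 263 (mod 6173)
3597^512 ≡ 263^2 = 69169 ≡ 1266 (mod 6173)
3597^593 = 3597^512 × 3597^64 × 3597^16 × 3597^1 ≡ 1266 × 2075 × 2119 × 3597 (mod 6173).
Accumulate the product:
1266 × 2075 = 2626950 ≡ 3425
3425 × 2119 = 7257575 ≡ 4300
4300 × 3597 = 15467100 ≡ 3735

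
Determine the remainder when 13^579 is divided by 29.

6

579 in binary is 1001000011, i.e. 579 = 512 + 64 + 2 + 1.
13^1 ≡ 13 (mod 29)
13^2 ≡ 13^2 = 169 ≡ 24 (mod 29)
13^4 ≡ 24^2 = 576 ≡ 25 (mod 29)
13^8 ≡ 25^2 = 625 ≡ 16 (mod 29)
13^16 ≡ 16^2 = 256 ≡ 24 (mod 29)
13^32 ≡ 24^2 = 576 ≡ 25 (mod 29)
13^64 ≡ 25^2 = 625 ≡ 16 (mod 29)
13^128 ≡ 16^2 = 256 ≡ 24 (mod 29)
13^256 ≡ 24^2 = 576 ≡ 25 (mod 29)
13^512 ≡ 25^2 = 625 ≡ 16 (mod 29)
13^579 = 13^512 × 13^64 × 13^2 × 13^1 ≡ 16 × 16 × 24 × 13 (mod 29).
Accumulate the product:
16 × 16 = 256 ≡ 24
24 × 24 = 576 ≡ 25
25 × 13 = 325 ≡ 6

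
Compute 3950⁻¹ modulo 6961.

897

6961 = 1×3950 + 3011
3950 = 1×3011 + 939
3011 = 3×939 + 194
939 = 4×194 + 163
194 = 1×163 + 31
163 = 5×31 + 8
31 = 3×8 + 7
8 = 1×7 + 1
7 = 7×1 + 0
gcd(3950, 6961) = 1, so the inverse exists.
Bézout: 1 = −509×6961 + 897×3950.
So 3950⁻¹ ≡ 897 (mod 6961).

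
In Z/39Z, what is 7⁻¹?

28

By the extended Euclidean algorithm:
39 = 5*7 + 4
7 = 1*4 + 3
4 = 1*3 + 1
3 = 3*1 + 0
gcd(7, 39) = 1, so the inverse exists.
Back-substitute for 1:
1 = 1*4 − 1*3
  = −1*7 + 2*4
  = 2*39 − 11*7
So 7⁻¹ ≡ −11 ≡ 28 (mod 39).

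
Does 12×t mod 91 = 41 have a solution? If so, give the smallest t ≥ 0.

gcd(12, 91) = 1, so a unique solution mod 91 exists.
12⁻¹ ≡ 38 (mod 91).
t ≡ 38×41 ≡ 11 (mod 91).

11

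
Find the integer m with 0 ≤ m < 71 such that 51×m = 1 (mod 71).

39

Apply the Euclidean algorithm and back-substitute:
71 = 1×51 + 20
51 = 2×20 + 11
20 = 1×11 + 9
11 = 1×9 + 2
9 = 4×2 + 1
2 = 2×1 + 0
gcd(51, 71) = 1, so the inverse exists.
Back-substitute for 1:
1 = 1×9 − 4×2
  = −4×11 + 5×9
  = 5×20 − 9×11
  = −9×51 + 23×20
  = 23×71 − 32×51
So 51⁻¹ ≡ −32 ≡ 39 (mod 71).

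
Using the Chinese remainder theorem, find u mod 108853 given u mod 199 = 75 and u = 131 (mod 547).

13806

199⁻¹ mod 547: 199·11 ≡ 1 (mod 547), so 199⁻¹ ≡ 11.
u = 75 + 199·((131 − 75)·11 mod 547) = 75 + 199·69 = 13806.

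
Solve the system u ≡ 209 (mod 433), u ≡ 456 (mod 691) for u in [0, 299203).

28787

433⁻¹ mod 691: 433·308 ≡ 1 (mod 691), so 433⁻¹ ≡ 308.
u = 209 + 433·((456 − 209)·308 mod 691) = 209 + 433·66 = 28787.
Check: 28787 mod 433 = 209, 28787 mod 691 = 456. ✓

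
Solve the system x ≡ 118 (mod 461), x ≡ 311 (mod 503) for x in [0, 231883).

91857

461⁻¹ mod 503: 461·491 ≡ 1 (mod 503), so 461⁻¹ ≡ 491.
x = 118 + 461·((311 − 118)·491 mod 503) = 118 + 461·199 = 91857.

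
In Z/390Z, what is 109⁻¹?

Run the extended Euclidean algorithm:
390 = 3*109 + 63
109 = 1*63 + 46
63 = 1*46 + 17
46 = 2*17 + 12
17 = 1*12 + 5
12 = 2*5 + 2
5 = 2*2 + 1
2 = 2*1 + 0
gcd(109, 390) = 1, so the inverse exists.
Back-substitute for 1:
1 = 1*5 − 2*2
  = −2*12 + 5*5
  = 5*17 − 7*12
  = −7*46 + 19*17
  = 19*63 − 26*46
  = −26*109 + 45*63
  = 45*390 − 161*109
So 109⁻¹ ≡ −161 ≡ 229 (mod 390).

229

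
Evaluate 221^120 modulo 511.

Using repeated squaring:
120 in binary is 1111000, i.e. 120 = 64 + 32 + 16 + 8.
221^1 ≡ 221 (mod 511)
221^2 ≡ 221^2 = 48841 ≡ 296 (mod 511)
221^4 ≡ 296^2 = 87616 ≡ 235 (mod 511)
221^8 ≡ 235^2 = 55225 ≡ 37 (mod 511)
221^16 ≡ 37^2 = 1369 ≡ 347 (mod 511)
221^32 ≡ 347^2 = 120409 ≡ 324 (mod 511)
221^64 ≡ 324^2 = 104976 ≡ 221 (mod 511)
221^120 = 221^64 * 221^32 * 221^16 * 221^8 ≡ 221 * 324 * 347 * 37 (mod 511).
Accumulate the product:
221 * 324 = 71604 ≡ 64
64 * 347 = 22208 ≡ 235
235 * 37 = 8695 ≡ 8

8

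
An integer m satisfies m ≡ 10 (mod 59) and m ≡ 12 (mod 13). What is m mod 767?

246

59⁻¹ mod 13: 59*2 ≡ 1 (mod 13), so 59⁻¹ ≡ 2.
m = 10 + 59*((12 − 10)*2 mod 13) = 10 + 59*4 = 246.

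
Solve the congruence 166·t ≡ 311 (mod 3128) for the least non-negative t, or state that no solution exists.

gcd(166, 3128) = 2, and 2 does not divide 311.
So the congruence has no solution.

no solution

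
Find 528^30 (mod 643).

40

By square-and-multiply:
30 in binary is 11110, i.e. 30 = 16 + 8 + 4 + 2.
528^1 ≡ 528 (mod 643)
528^2 ≡ 528^2 = 278784 ≡ 365 (mod 643)
528^4 ≡ 365^2 = 133225 ≡ 124 (mod 643)
528^8 ≡ 124^2 = 15376 ≡ 587 (mod 643)
528^16 ≡ 587^2 = 344569 ≡ 564 (mod 643)
528^30 = 528^16 * 528^8 * 528^4 * 528^2 ≡ 564 * 587 * 124 * 365 (mod 643).
Accumulate the product:
564 * 587 = 331068 ≡ 566
566 * 124 = 70184 ≡ 97
97 * 365 = 35405 ≡ 40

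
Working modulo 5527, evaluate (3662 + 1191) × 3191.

4796

3662 + 1191 = 4853
4853 × 3191 = 15485923 ≡ 4796 (mod 5527)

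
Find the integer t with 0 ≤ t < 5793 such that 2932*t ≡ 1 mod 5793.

5793 = 1×2932 + 2861
2932 = 1×2861 + 71
2861 = 40×71 + 21
71 = 3×21 + 8
21 = 2×8 + 5
8 = 1×5 + 3
5 = 1×3 + 2
3 = 1×2 + 1
2 = 2×1 + 0
gcd(2932, 5793) = 1, so the inverse exists.
Back-substitute for 1:
1 = 1×3 − 1×2
  = −1×5 + 2×3
  = 2×8 − 3×5
  = −3×21 + 8×8
  = 8×71 − 27×21
  = −27×2861 + 1088×71
  = 1088×2932 − 1115×2861
  = −1115×5793 + 2203×2932
So 2932⁻¹ ≡ 2203 (mod 5793).

2203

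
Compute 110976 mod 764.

196

110976 = 145·764 + 196, so 110976 ≡ 196 (mod 764).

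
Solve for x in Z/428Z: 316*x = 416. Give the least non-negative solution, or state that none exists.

88

gcd(316, 428) = 4, and 4 | 416, so solutions exist.
Divide through by 4: 79*x ≡ 104 mod 107.
79⁻¹ ≡ 42 (mod 107).
x ≡ 42*104 ≡ 88 (mod 107).
The smallest non-negative solution is x = 88.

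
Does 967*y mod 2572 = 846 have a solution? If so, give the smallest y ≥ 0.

gcd(967, 2572) = 1, so a unique solution mod 2572 exists.
967⁻¹ ≡ 1415 (mod 2572).
y ≡ 1415*846 ≡ 1110 (mod 2572).

1110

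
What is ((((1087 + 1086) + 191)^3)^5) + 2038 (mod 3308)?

1087 + 1086 = 2173
2173 + 191 = 2364
(2364)^3 ≡ 1940 (mod 3308)
(1940)^5 ≡ 344 (mod 3308)
344 + 2038 = 2382

2382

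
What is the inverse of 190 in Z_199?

Run the extended Euclidean algorithm:
199 = 1·190 + 9
190 = 21·9 + 1
9 = 9·1 + 0
gcd(190, 199) = 1, so the inverse exists.
Bézout: 1 = −21·199 + 22·190.
So 190⁻¹ ≡ 22 (mod 199).

22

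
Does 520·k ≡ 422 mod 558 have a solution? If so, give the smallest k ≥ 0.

77

gcd(520, 558) = 2, and 2 | 422, so solutions exist.
Divide through by 2: 260·k ≡ 211 mod 279.
260⁻¹ ≡ 44 (mod 279).
k ≡ 44·211 ≡ 77 (mod 279).
The smallest non-negative solution is k = 77.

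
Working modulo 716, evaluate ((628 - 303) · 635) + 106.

273

628 - 303 = 325
325 · 635 = 206375 ≡ 167 (mod 716)
167 + 106 = 273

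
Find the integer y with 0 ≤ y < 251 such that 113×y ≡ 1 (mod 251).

Apply the Euclidean algorithm and back-substitute:
251 = 2·113 + 25
113 = 4·25 + 13
25 = 1·13 + 12
13 = 1·12 + 1
12 = 12·1 + 0
gcd(113, 251) = 1, so the inverse exists.
Back-substitute for 1:
1 = 1·13 − 1·12
  = −1·25 + 2·13
  = 2·113 − 9·25
  = −9·251 + 20·113
So 113⁻¹ ≡ 20 (mod 251).

20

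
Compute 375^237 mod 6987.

By square-and-multiply:
237 in binary is 11101101, i.e. 237 = 128 + 64 + 32 + 8 + 4 + 1.
375^1 ≡ 375 (mod 6987)
375^2 ≡ 375^2 = 140625 ≡ 885 (mod 6987)
375^4 ≡ 885^2 = 783225 ≡ 681 (mod 6987)
375^8 ≡ 681^2 = 463761 ≡ 2619 (mod 6987)
375^16 ≡ 2619^2 = 6859161 ≡ 4914 (mod 6987)
375^32 ≡ 4914^2 = 24147396 ≡ 324 (mod 6987)
375^64 ≡ 324^2 = 104976 ≡ 171 (mod 6987)
375^128 ≡ 171^2 = 29241 ≡ 1293 (mod 6987)
375^237 = 375^128 · 375^64 · 375^32 · 375^8 · 375^4 · 375^1 ≡ 1293 · 171 · 324 · 2619 · 681 · 375 (mod 6987).
Accumulate the product:
1293 · 171 = 221103 ≡ 4506
4506 · 324 = 1459944 ≡ 6648
6648 · 2619 = 17411112 ≡ 6495
6495 · 681 = 4423095 ≡ 324
324 · 375 = 121500 ≡ 2721

2721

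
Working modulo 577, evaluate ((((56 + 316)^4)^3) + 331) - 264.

10

56 + 316 = 372
(372)^4 ≡ 561 (mod 577)
(561)^3 ≡ 520 (mod 577)
520 + 331 = 851 ≡ 274 (mod 577)
274 - 264 = 10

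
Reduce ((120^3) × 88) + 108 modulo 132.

(120)^3 ≡ 120 (mod 132)
120 × 88 = 10560 ≡ 0 (mod 132)
0 + 108 = 108

108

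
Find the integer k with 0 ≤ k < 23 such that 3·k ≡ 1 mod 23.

23 = 7×3 + 2
3 = 1×2 + 1
2 = 2×1 + 0
gcd(3, 23) = 1, so the inverse exists.
Back-substitute for 1:
1 = 1×3 − 1×2
  = −1×23 + 8×3
So 3⁻¹ ≡ 8 (mod 23).

8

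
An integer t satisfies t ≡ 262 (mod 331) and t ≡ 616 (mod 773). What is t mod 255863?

101879

331⁻¹ mod 773: 331*383 ≡ 1 (mod 773), so 331⁻¹ ≡ 383.
t = 262 + 331*((616 − 262)*383 mod 773) = 262 + 331*307 = 101879.
Check: 101879 mod 331 = 262, 101879 mod 773 = 616. ✓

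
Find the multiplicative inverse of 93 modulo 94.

93

94 = 1·93 + 1
93 = 93·1 + 0
gcd(93, 94) = 1, so the inverse exists.
Bézout: 1 = 1·94 − 1·93.
So 93⁻¹ ≡ −1 ≡ 93 (mod 94).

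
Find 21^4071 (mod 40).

21

Compute successive squares:
4071 in binary is 111111100111, i.e. 4071 = 2048 + 1024 + 512 + 256 + 128 + 64 + 32 + 4 + 2 + 1.
21^1 ≡ 21 (mod 40)
21^2 ≡ 21^2 = 441 ≡ 1 (mod 40)
21^4 ≡ 1^2 = 1 (mod 40)
21^8 ≡ 1^2 = 1 (mod 40)
21^16 ≡ 1^2 = 1 (mod 40)
21^32 ≡ 1^2 = 1 (mod 40)
21^64 ≡ 1^2 = 1 (mod 40)
21^128 ≡ 1^2 = 1 (mod 40)
21^256 ≡ 1^2 = 1 (mod 40)
21^512 ≡ 1^2 = 1 (mod 40)
21^1024 ≡ 1^2 = 1 (mod 40)
21^2048 ≡ 1^2 = 1 (mod 40)
21^4071 = 21^2048 * 21^1024 * 21^512 * 21^256 * 21^128 * 21^64 * 21^32 * 21^4 * 21^2 * 21^1 ≡ 1 * 1 * 1 * 1 * 1 * 1 * 1 * 1 * 1 * 21 (mod 40).
Accumulate the product:
1 * 1 = 1
1 * 1 = 1
1 * 1 = 1
1 * 1 = 1
1 * 1 = 1
1 * 1 = 1
1 * 1 = 1
1 * 1 = 1
1 * 21 = 21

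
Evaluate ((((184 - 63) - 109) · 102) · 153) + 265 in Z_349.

124

184 - 63 = 121
121 - 109 = 12
12 · 102 = 1224 ≡ 177 (mod 349)
177 · 153 = 27081 ≡ 208 (mod 349)
208 + 265 = 473 ≡ 124 (mod 349)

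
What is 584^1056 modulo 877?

By square-and-multiply:
1056 in binary is 10000100000, i.e. 1056 = 1024 + 32.
584^1 ≡ 584 (mod 877)
584^2 ≡ 584^2 = 341056 ≡ 780 (mod 877)
584^4 ≡ 780^2 = 608400 ≡ 639 (mod 877)
584^8 ≡ 639^2 = 408321 ≡ 516 (mod 877)
584^16 ≡ 516^2 = 266256 ≡ 525 (mod 877)
584^32 ≡ 525^2 = 275625 ≡ 247 (mod 877)
584^64 ≡ 247^2 = 61009 ≡ 496 (mod 877)
584^128 ≡ 496^2 = 246016 ≡ 456 (mod 877)
584^256 ≡ 456^2 = 207936 ≡ 87 (mod 877)
584^512 ≡ 87^2 = 7569 ≡ 553 (mod 877)
584^1024 ≡ 553^2 = 305809 ≡ 613 (mod 877)
584^1056 = 584^1024 * 584^32 ≡ 613 * 247 (mod 877).
613 * 247 = 151411 ≡ 567 (mod 877).

567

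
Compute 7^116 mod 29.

23

Compute successive squares:
7^1 ≡ 7 (mod 29)
7^2 ≡ 7^2 = 49 ≡ 20 (mod 29)
7^4 ≡ 20^2 = 400 ≡ 23 (mod 29)
7^8 ≡ 23^2 = 529 ≡ 7 (mod 29)
7^16 ≡ 7^2 = 49 ≡ 20 (mod 29)
7^32 ≡ 20^2 = 400 ≡ 23 (mod 29)
7^64 ≡ 23^2 = 529 ≡ 7 (mod 29)
7^116 = 7^64 × 7^32 × 7^16 × 7^4 ≡ 7 × 23 × 20 × 23 (mod 29).
Accumulate the product:
7 × 23 = 161 ≡ 16
16 × 20 = 320 ≡ 1
1 × 23 = 23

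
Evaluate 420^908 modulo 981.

908 in binary is 1110001100, i.e. 908 = 512 + 256 + 128 + 8 + 4.
420^1 ≡ 420 (mod 981)
420^2 ≡ 420^2 = 176400 ≡ 801 (mod 981)
420^4 ≡ 801^2 = 641601 ≡ 27 (mod 981)
420^8 ≡ 27^2 = 729 (mod 981)
420^16 ≡ 729^2 = 531441 ≡ 720 (mod 981)
420^32 ≡ 720^2 = 518400 ≡ 432 (mod 981)
420^64 ≡ 432^2 = 186624 ≡ 234 (mod 981)
420^128 ≡ 234^2 = 54756 ≡ 801 (mod 981)
420^256 ≡ 801^2 = 641601 ≡ 27 (mod 981)
420^512 ≡ 27^2 = 729 (mod 981)
420^908 = 420^512 · 420^256 · 420^128 · 420^8 · 420^4 ≡ 729 · 27 · 801 · 729 · 27 (mod 981).
Accumulate the product:
729 · 27 = 19683 ≡ 63
63 · 801 = 50463 ≡ 432
432 · 729 = 314928 ≡ 27
27 · 27 = 729

729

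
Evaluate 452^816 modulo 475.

11

452^1 ≡ 452 (mod 475)
452^2 ≡ 452^2 = 204304 ≡ 54 (mod 475)
452^4 ≡ 54^2 = 2916 ≡ 66 (mod 475)
452^8 ≡ 66^2 = 4356 ≡ 81 (mod 475)
452^16 ≡ 81^2 = 6561 ≡ 386 (mod 475)
452^32 ≡ 386^2 = 148996 ≡ 321 (mod 475)
452^64 ≡ 321^2 = 103041 ≡ 441 (mod 475)
452^128 ≡ 441^2 = 194481 ≡ 206 (mod 475)
452^256 ≡ 206^2 = 42436 ≡ 161 (mod 475)
452^512 ≡ 161^2 = 25921 ≡ 271 (mod 475)
452^816 = 452^512 · 452^256 · 452^32 · 452^16 ≡ 271 · 161 · 321 · 386 (mod 475).
Accumulate the product:
271 · 161 = 43631 ≡ 406
406 · 321 = 130326 ≡ 176
176 · 386 = 67936 ≡ 11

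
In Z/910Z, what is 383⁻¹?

Apply the Euclidean algorithm and back-substitute:
910 = 2·383 + 144
383 = 2·144 + 95
144 = 1·95 + 49
95 = 1·49 + 46
49 = 1·46 + 3
46 = 15·3 + 1
3 = 3·1 + 0
gcd(383, 910) = 1, so the inverse exists.
Bézout: 1 = −125·910 + 297·383.
So 383⁻¹ ≡ 297 (mod 910).

297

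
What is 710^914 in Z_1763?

1497

710^1 ≡ 710 (mod 1763)
710^2 ≡ 710^2 = 504100 ≡ 1645 (mod 1763)
710^4 ≡ 1645^2 = 2706025 ≡ 1583 (mod 1763)
710^8 ≡ 1583^2 = 2505889 ≡ 666 (mod 1763)
710^16 ≡ 666^2 = 443556 ≡ 1043 (mod 1763)
710^32 ≡ 1043^2 = 1087849 ≡ 78 (mod 1763)
710^64 ≡ 78^2 = 6084 ≡ 795 (mod 1763)
710^128 ≡ 795^2 = 632025 ≡ 871 (mod 1763)
710^256 ≡ 871^2 = 758641 ≡ 551 (mod 1763)
710^512 ≡ 551^2 = 303601 ≡ 365 (mod 1763)
710^914 = 710^512 × 710^256 × 710^128 × 710^16 × 710^2 ≡ 365 × 551 × 871 × 1043 × 1645 (mod 1763).
Accumulate the product:
365 × 551 = 201115 ≡ 133
133 × 871 = 115843 ≡ 1248
1248 × 1043 = 1301664 ≡ 570
570 × 1645 = 937650 ≡ 1497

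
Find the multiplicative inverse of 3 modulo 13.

13 = 4×3 + 1
3 = 3×1 + 0
gcd(3, 13) = 1, so the inverse exists.
Bézout: 1 = 1×13 − 4×3.
So 3⁻¹ ≡ −4 ≡ 9 (mod 13).

9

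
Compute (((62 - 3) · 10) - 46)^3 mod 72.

64

62 - 3 = 59
59 · 10 = 590 ≡ 14 (mod 72)
14 - 46 = -32 ≡ 40 (mod 72)
(40)^3 ≡ 64 (mod 72)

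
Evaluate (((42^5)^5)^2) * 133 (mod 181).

(42)^5 ≡ 1 (mod 181)
(1)^5 ≡ 1 (mod 181)
(1)^2 ≡ 1 (mod 181)
1 * 133 = 133

133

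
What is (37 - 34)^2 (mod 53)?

37 - 34 = 3
(3)^2 ≡ 9 (mod 53)

9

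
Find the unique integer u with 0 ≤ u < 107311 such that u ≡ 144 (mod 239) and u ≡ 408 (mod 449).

48900

239⁻¹ mod 449: 239×62 ≡ 1 (mod 449), so 239⁻¹ ≡ 62.
u = 144 + 239×((408 − 144)×62 mod 449) = 144 + 239×204 = 48900.
Check: 48900 mod 239 = 144, 48900 mod 449 = 408. ✓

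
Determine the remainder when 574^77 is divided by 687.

77 in binary is 1001101, i.e. 77 = 64 + 8 + 4 + 1.
574^1 ≡ 574 (mod 687)
574^2 ≡ 574^2 = 329476 ≡ 403 (mod 687)
574^4 ≡ 403^2 = 162409 ≡ 277 (mod 687)
574^8 ≡ 277^2 = 76729 ≡ 472 (mod 687)
574^16 ≡ 472^2 = 222784 ≡ 196 (mod 687)
574^32 ≡ 196^2 = 38416 ≡ 631 (mod 687)
574^64 ≡ 631^2 = 398161 ≡ 388 (mod 687)
574^77 = 574^64 · 574^8 · 574^4 · 574^1 ≡ 388 · 472 · 277 · 574 (mod 687).
Accumulate the product:
388 · 472 = 183136 ≡ 394
394 · 277 = 109138 ≡ 592
592 · 574 = 339808 ≡ 430

430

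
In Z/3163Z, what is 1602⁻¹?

2083

3163 = 1×1602 + 1561
1602 = 1×1561 + 41
1561 = 38×41 + 3
41 = 13×3 + 2
3 = 1×2 + 1
2 = 2×1 + 0
gcd(1602, 3163) = 1, so the inverse exists.
Back-substitute for 1:
1 = 1×3 − 1×2
  = −1×41 + 14×3
  = 14×1561 − 533×41
  = −533×1602 + 547×1561
  = 547×3163 − 1080×1602
So 1602⁻¹ ≡ −1080 ≡ 2083 (mod 3163).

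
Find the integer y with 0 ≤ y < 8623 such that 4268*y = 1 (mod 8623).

3469

By the extended Euclidean algorithm:
8623 = 2*4268 + 87
4268 = 49*87 + 5
87 = 17*5 + 2
5 = 2*2 + 1
2 = 2*1 + 0
gcd(4268, 8623) = 1, so the inverse exists.
Back-substitute for 1:
1 = 1*5 − 2*2
  = −2*87 + 35*5
  = 35*4268 − 1717*87
  = −1717*8623 + 3469*4268
So 4268⁻¹ ≡ 3469 (mod 8623).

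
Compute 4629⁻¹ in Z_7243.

7243 = 1·4629 + 2614
4629 = 1·2614 + 2015
2614 = 1·2015 + 599
2015 = 3·599 + 218
599 = 2·218 + 163
218 = 1·163 + 55
163 = 2·55 + 53
55 = 1·53 + 2
53 = 26·2 + 1
2 = 2·1 + 0
gcd(4629, 7243) = 1, so the inverse exists.
Bézout: 1 = 2272·7243 − 3555·4629.
So 4629⁻¹ ≡ −3555 ≡ 3688 (mod 7243).

3688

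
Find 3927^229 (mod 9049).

7920

Using repeated squaring:
229 in binary is 11100101, i.e. 229 = 128 + 64 + 32 + 4 + 1.
3927^1 ≡ 3927 (mod 9049)
3927^2 ≡ 3927^2 = 15421329 ≡ 1833 (mod 9049)
3927^4 ≡ 1833^2 = 3359889 ≡ 2710 (mod 9049)
3927^8 ≡ 2710^2 = 7344100 ≡ 5361 (mod 9049)
3927^16 ≡ 5361^2 = 28740321 ≡ 697 (mod 9049)
3927^32 ≡ 697^2 = 485809 ≡ 6212 (mod 9049)
3927^64 ≡ 6212^2 = 38588944 ≡ 4008 (mod 9049)
3927^128 ≡ 4008^2 = 16064064 ≡ 2089 (mod 9049)
3927^229 = 3927^128 * 3927^64 * 3927^32 * 3927^4 * 3927^1 ≡ 2089 * 4008 * 6212 * 2710 * 3927 (mod 9049).
Accumulate the product:
2089 * 4008 = 8372712 ≡ 2387
2387 * 6212 = 14828044 ≡ 5782
5782 * 2710 = 15669220 ≡ 5401
5401 * 3927 = 21209727 ≡ 7920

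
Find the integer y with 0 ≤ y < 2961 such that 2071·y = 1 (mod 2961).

By the extended Euclidean algorithm:
2961 = 1*2071 + 890
2071 = 2*890 + 291
890 = 3*291 + 17
291 = 17*17 + 2
17 = 8*2 + 1
2 = 2*1 + 0
gcd(2071, 2961) = 1, so the inverse exists.
Bézout: 1 = 975*2961 − 1394*2071.
So 2071⁻¹ ≡ −1394 ≡ 1567 (mod 2961).

1567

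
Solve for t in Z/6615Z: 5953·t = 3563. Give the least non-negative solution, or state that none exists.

gcd(5953, 6615) = 1, so a unique solution mod 6615 exists.
5953⁻¹ ≡ 3967 (mod 6615).
t ≡ 3967·3563 ≡ 4781 (mod 6615).

4781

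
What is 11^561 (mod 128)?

561 in binary is 1000110001, i.e. 561 = 512 + 32 + 16 + 1.
11^1 ≡ 11 (mod 128)
11^2 ≡ 11^2 = 121 (mod 128)
11^4 ≡ 121^2 = 14641 ≡ 49 (mod 128)
11^8 ≡ 49^2 = 2401 ≡ 97 (mod 128)
11^16 ≡ 97^2 = 9409 ≡ 65 (mod 128)
11^32 ≡ 65^2 = 4225 ≡ 1 (mod 128)
11^64 ≡ 1^2 = 1 (mod 128)
11^128 ≡ 1^2 = 1 (mod 128)
11^256 ≡ 1^2 = 1 (mod 128)
11^512 ≡ 1^2 = 1 (mod 128)
11^561 = 11^512 × 11^32 × 11^16 × 11^1 ≡ 1 × 1 × 65 × 11 (mod 128).
Accumulate the product:
1 × 1 = 1
1 × 65 = 65
65 × 11 = 715 ≡ 75

75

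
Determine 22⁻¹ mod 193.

By the extended Euclidean algorithm:
193 = 8×22 + 17
22 = 1×17 + 5
17 = 3×5 + 2
5 = 2×2 + 1
2 = 2×1 + 0
gcd(22, 193) = 1, so the inverse exists.
Back-substitute for 1:
1 = 1×5 − 2×2
  = −2×17 + 7×5
  = 7×22 − 9×17
  = −9×193 + 79×22
So 22⁻¹ ≡ 79 (mod 193).

79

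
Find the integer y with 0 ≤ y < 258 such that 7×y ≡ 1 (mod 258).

Run the extended Euclidean algorithm:
258 = 36·7 + 6
7 = 1·6 + 1
6 = 6·1 + 0
gcd(7, 258) = 1, so the inverse exists.
Bézout: 1 = −1·258 + 37·7.
So 7⁻¹ ≡ 37 (mod 258).

37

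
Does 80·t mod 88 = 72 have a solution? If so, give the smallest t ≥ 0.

gcd(80, 88) = 8, and 8 | 72, so solutions exist.
Divide through by 8: 10·t mod 11 = 9.
10⁻¹ ≡ 10 (mod 11).
t ≡ 10·9 ≡ 2 (mod 11).
The smallest non-negative solution is t = 2.

2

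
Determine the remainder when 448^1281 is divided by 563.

Compute successive squares:
1281 in binary is 10100000001, i.e. 1281 = 1024 + 256 + 1.
448^1 ≡ 448 (mod 563)
448^2 ≡ 448^2 = 200704 ≡ 276 (mod 563)
448^4 ≡ 276^2 = 76176 ≡ 171 (mod 563)
448^8 ≡ 171^2 = 29241 ≡ 528 (mod 563)
448^16 ≡ 528^2 = 278784 ≡ 99 (mod 563)
448^32 ≡ 99^2 = 9801 ≡ 230 (mod 563)
448^64 ≡ 230^2 = 52900 ≡ 541 (mod 563)
448^128 ≡ 541^2 = 292681 ≡ 484 (mod 563)
448^256 ≡ 484^2 = 234256 ≡ 48 (mod 563)
448^512 ≡ 48^2 = 2304 ≡ 52 (mod 563)
448^1024 ≡ 52^2 = 2704 ≡ 452 (mod 563)
448^1281 = 448^1024 * 448^256 * 448^1 ≡ 452 * 48 * 448 (mod 563).
Accumulate the product:
452 * 48 = 21696 ≡ 302
302 * 448 = 135296 ≡ 176

176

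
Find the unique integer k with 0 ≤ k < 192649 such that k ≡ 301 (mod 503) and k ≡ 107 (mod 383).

188926

503⁻¹ mod 383: 503·233 ≡ 1 (mod 383), so 503⁻¹ ≡ 233.
k = 301 + 503·((107 − 301)·233 mod 383) = 301 + 503·375 = 188926.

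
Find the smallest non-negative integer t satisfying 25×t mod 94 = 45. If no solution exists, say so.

gcd(25, 94) = 1, so a unique solution mod 94 exists.
25⁻¹ ≡ 79 (mod 94).
t ≡ 79×45 ≡ 77 (mod 94).

77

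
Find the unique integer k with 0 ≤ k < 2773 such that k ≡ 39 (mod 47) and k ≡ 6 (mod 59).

47⁻¹ mod 59: 47*54 ≡ 1 (mod 59), so 47⁻¹ ≡ 54.
k = 39 + 47*((6 − 39)*54 mod 59) = 39 + 47*47 = 2248.
Check: 2248 mod 47 = 39, 2248 mod 59 = 6. ✓

2248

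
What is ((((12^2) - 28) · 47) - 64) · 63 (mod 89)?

(12)^2 ≡ 55 (mod 89)
55 - 28 = 27
27 · 47 = 1269 ≡ 23 (mod 89)
23 - 64 = -41 ≡ 48 (mod 89)
48 · 63 = 3024 ≡ 87 (mod 89)

87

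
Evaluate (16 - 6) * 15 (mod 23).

16 - 6 = 10
10 * 15 = 150 ≡ 12 (mod 23)

12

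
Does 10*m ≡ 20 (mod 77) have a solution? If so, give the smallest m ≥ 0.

2

gcd(10, 77) = 1, so a unique solution mod 77 exists.
10⁻¹ ≡ 54 (mod 77).
m ≡ 54*20 ≡ 2 (mod 77).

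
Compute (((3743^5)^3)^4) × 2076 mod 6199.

(3743)^5 ≡ 635 (mod 6199)
(635)^3 ≡ 4379 (mod 6199)
(4379)^4 ≡ 3890 (mod 6199)
3890 × 2076 = 8075640 ≡ 4542 (mod 6199)

4542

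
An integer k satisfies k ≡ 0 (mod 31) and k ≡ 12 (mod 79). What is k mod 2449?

31⁻¹ mod 79: 31×51 ≡ 1 (mod 79), so 31⁻¹ ≡ 51.
k = 0 + 31×((12 − 0)×51 mod 79) = 0 + 31×59 = 1829.

1829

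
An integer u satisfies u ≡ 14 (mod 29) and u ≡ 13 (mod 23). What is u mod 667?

29⁻¹ mod 23: 29×4 ≡ 1 (mod 23), so 29⁻¹ ≡ 4.
u = 14 + 29×((13 − 14)×4 mod 23) = 14 + 29×19 = 565.
Check: 565 mod 29 = 14, 565 mod 23 = 13. ✓

565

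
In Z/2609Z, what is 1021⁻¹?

1316

Run the extended Euclidean algorithm:
2609 = 2*1021 + 567
1021 = 1*567 + 454
567 = 1*454 + 113
454 = 4*113 + 2
113 = 56*2 + 1
2 = 2*1 + 0
gcd(1021, 2609) = 1, so the inverse exists.
Bézout: 1 = 506*2609 − 1293*1021.
So 1021⁻¹ ≡ −1293 ≡ 1316 (mod 2609).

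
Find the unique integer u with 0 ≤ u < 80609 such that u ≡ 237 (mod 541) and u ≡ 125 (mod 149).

11598

541⁻¹ mod 149: 541×65 ≡ 1 (mod 149), so 541⁻¹ ≡ 65.
u = 237 + 541×((125 − 237)×65 mod 149) = 237 + 541×21 = 11598.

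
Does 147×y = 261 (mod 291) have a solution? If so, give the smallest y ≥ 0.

gcd(147, 291) = 3, and 3 | 261, so solutions exist.
Divide through by 3: 49×y mod 97 = 87.
49⁻¹ ≡ 2 (mod 97).
y ≡ 2×87 ≡ 77 (mod 97).
The smallest non-negative solution is y = 77.

77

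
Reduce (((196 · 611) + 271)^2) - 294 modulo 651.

196 · 611 = 119756 ≡ 623 (mod 651)
623 + 271 = 894 ≡ 243 (mod 651)
(243)^2 ≡ 459 (mod 651)
459 - 294 = 165

165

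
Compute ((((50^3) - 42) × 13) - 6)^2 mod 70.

14

(50)^3 ≡ 50 (mod 70)
50 - 42 = 8
8 × 13 = 104 ≡ 34 (mod 70)
34 - 6 = 28
(28)^2 ≡ 14 (mod 70)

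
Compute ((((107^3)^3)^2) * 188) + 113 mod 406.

(107)^3 ≡ 141 (mod 406)
(141)^3 ≡ 197 (mod 406)
(197)^2 ≡ 239 (mod 406)
239 * 188 = 44932 ≡ 272 (mod 406)
272 + 113 = 385

385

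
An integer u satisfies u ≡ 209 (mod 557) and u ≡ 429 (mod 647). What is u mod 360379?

557⁻¹ mod 647: 557×381 ≡ 1 (mod 647), so 557⁻¹ ≡ 381.
u = 209 + 557×((429 − 209)×381 mod 647) = 209 + 557×357 = 199058.

199058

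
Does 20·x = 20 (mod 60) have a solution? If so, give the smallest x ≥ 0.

1

gcd(20, 60) = 20, and 20 | 20, so solutions exist.
Divide through by 20: 1·x ≡ 1 mod 3.
1⁻¹ ≡ 1 (mod 3).
x ≡ 1·1 ≡ 1 (mod 3).
The smallest non-negative solution is x = 1.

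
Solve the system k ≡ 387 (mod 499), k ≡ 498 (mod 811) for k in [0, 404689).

89708

499⁻¹ mod 811: 499*798 ≡ 1 (mod 811), so 499⁻¹ ≡ 798.
k = 387 + 499*((498 − 387)*798 mod 811) = 387 + 499*179 = 89708.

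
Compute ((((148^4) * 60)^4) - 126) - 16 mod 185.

43

(148)^4 ≡ 111 (mod 185)
111 * 60 = 6660 ≡ 0 (mod 185)
(0)^4 ≡ 0 (mod 185)
0 - 126 = -126 ≡ 59 (mod 185)
59 - 16 = 43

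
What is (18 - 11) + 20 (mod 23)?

4

18 - 11 = 7
7 + 20 = 27 ≡ 4 (mod 23)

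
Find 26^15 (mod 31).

Compute successive squares:
26^1 ≡ 26 (mod 31)
26^2 ≡ 26^2 = 676 ≡ 25 (mod 31)
26^4 ≡ 25^2 = 625 ≡ 5 (mod 31)
26^8 ≡ 5^2 = 25 (mod 31)
26^15 = 26^8 * 26^4 * 26^2 * 26^1 ≡ 25 * 5 * 25 * 26 (mod 31).
Accumulate the product:
25 * 5 = 125 ≡ 1
1 * 25 = 25
25 * 26 = 650 ≡ 30

30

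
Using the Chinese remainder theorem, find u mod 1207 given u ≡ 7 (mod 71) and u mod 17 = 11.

504

71⁻¹ mod 17: 71·6 ≡ 1 (mod 17), so 71⁻¹ ≡ 6.
u = 7 + 71·((11 − 7)·6 mod 17) = 7 + 71·7 = 504.
Check: 504 mod 71 = 7, 504 mod 17 = 11. ✓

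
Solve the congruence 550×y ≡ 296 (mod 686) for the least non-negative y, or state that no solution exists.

18

gcd(550, 686) = 2, and 2 | 296, so solutions exist.
Divide through by 2: 275×y ≡ 148 mod 343.
275⁻¹ ≡ 116 (mod 343).
y ≡ 116×148 ≡ 18 (mod 343).
The smallest non-negative solution is y = 18.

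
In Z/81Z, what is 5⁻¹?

65

81 = 16·5 + 1
5 = 5·1 + 0
gcd(5, 81) = 1, so the inverse exists.
Back-substitute for 1:
1 = 1·81 − 16·5
So 5⁻¹ ≡ −16 ≡ 65 (mod 81).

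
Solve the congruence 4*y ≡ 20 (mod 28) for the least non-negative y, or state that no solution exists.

5

gcd(4, 28) = 4, and 4 | 20, so solutions exist.
Divide through by 4: 1*y ≡ 5 mod 7.
1⁻¹ ≡ 1 (mod 7).
y ≡ 1*5 ≡ 5 (mod 7).
The smallest non-negative solution is y = 5.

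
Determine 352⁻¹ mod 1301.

1301 = 3·352 + 245
352 = 1·245 + 107
245 = 2·107 + 31
107 = 3·31 + 14
31 = 2·14 + 3
14 = 4·3 + 2
3 = 1·2 + 1
2 = 2·1 + 0
gcd(352, 1301) = 1, so the inverse exists.
Back-substitute for 1:
1 = 1·3 − 1·2
  = −1·14 + 5·3
  = 5·31 − 11·14
  = −11·107 + 38·31
  = 38·245 − 87·107
  = −87·352 + 125·245
  = 125·1301 − 462·352
So 352⁻¹ ≡ −462 ≡ 839 (mod 1301).

839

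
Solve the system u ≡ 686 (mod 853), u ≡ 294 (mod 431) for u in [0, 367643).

242085

853⁻¹ mod 431: 853×383 ≡ 1 (mod 431), so 853⁻¹ ≡ 383.
u = 686 + 853×((294 − 686)×383 mod 431) = 686 + 853×283 = 242085.
Check: 242085 mod 853 = 686, 242085 mod 431 = 294. ✓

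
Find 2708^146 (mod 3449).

By square-and-multiply:
146 in binary is 10010010, i.e. 146 = 128 + 16 + 2.
2708^1 ≡ 2708 (mod 3449)
2708^2 ≡ 2708^2 = 7333264 ≡ 690 (mod 3449)
2708^4 ≡ 690^2 = 476100 ≡ 138 (mod 3449)
2708^8 ≡ 138^2 = 19044 ≡ 1799 (mod 3449)
2708^16 ≡ 1799^2 = 3236401 ≡ 1239 (mod 3449)
2708^32 ≡ 1239^2 = 1535121 ≡ 316 (mod 3449)
2708^64 ≡ 316^2 = 99856 ≡ 3284 (mod 3449)
2708^128 ≡ 3284^2 = 10784656 ≡ 3082 (mod 3449)
2708^146 = 2708^128 * 2708^16 * 2708^2 ≡ 3082 * 1239 * 690 (mod 3449).
Accumulate the product:
3082 * 1239 = 3818598 ≡ 555
555 * 690 = 382950 ≡ 111

111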